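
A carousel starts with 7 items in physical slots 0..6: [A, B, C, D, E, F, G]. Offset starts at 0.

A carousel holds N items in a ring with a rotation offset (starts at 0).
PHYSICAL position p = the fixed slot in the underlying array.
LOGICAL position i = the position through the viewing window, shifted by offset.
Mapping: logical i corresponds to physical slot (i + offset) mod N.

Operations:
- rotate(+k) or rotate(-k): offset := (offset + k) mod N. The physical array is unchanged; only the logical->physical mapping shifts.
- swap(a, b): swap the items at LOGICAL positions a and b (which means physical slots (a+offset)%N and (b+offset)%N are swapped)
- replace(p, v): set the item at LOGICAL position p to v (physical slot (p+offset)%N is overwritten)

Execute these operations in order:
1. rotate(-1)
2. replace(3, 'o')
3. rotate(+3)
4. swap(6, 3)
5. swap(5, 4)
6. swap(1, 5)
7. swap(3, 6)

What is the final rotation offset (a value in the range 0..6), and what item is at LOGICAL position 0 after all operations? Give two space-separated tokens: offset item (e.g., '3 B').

After op 1 (rotate(-1)): offset=6, physical=[A,B,C,D,E,F,G], logical=[G,A,B,C,D,E,F]
After op 2 (replace(3, 'o')): offset=6, physical=[A,B,o,D,E,F,G], logical=[G,A,B,o,D,E,F]
After op 3 (rotate(+3)): offset=2, physical=[A,B,o,D,E,F,G], logical=[o,D,E,F,G,A,B]
After op 4 (swap(6, 3)): offset=2, physical=[A,F,o,D,E,B,G], logical=[o,D,E,B,G,A,F]
After op 5 (swap(5, 4)): offset=2, physical=[G,F,o,D,E,B,A], logical=[o,D,E,B,A,G,F]
After op 6 (swap(1, 5)): offset=2, physical=[D,F,o,G,E,B,A], logical=[o,G,E,B,A,D,F]
After op 7 (swap(3, 6)): offset=2, physical=[D,B,o,G,E,F,A], logical=[o,G,E,F,A,D,B]

Answer: 2 o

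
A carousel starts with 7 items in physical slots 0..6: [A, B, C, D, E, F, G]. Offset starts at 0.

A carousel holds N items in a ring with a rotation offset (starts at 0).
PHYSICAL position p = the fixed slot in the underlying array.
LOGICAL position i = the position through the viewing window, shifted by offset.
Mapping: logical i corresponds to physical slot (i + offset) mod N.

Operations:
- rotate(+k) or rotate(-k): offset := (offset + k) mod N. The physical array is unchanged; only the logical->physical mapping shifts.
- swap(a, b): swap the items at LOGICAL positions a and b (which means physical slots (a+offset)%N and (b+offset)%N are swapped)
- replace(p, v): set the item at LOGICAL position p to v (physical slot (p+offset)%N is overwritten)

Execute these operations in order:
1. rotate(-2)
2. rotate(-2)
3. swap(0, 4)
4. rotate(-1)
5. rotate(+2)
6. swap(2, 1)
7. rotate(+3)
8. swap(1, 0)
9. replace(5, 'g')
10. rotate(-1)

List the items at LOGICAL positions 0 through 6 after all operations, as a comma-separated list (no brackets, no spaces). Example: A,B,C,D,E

After op 1 (rotate(-2)): offset=5, physical=[A,B,C,D,E,F,G], logical=[F,G,A,B,C,D,E]
After op 2 (rotate(-2)): offset=3, physical=[A,B,C,D,E,F,G], logical=[D,E,F,G,A,B,C]
After op 3 (swap(0, 4)): offset=3, physical=[D,B,C,A,E,F,G], logical=[A,E,F,G,D,B,C]
After op 4 (rotate(-1)): offset=2, physical=[D,B,C,A,E,F,G], logical=[C,A,E,F,G,D,B]
After op 5 (rotate(+2)): offset=4, physical=[D,B,C,A,E,F,G], logical=[E,F,G,D,B,C,A]
After op 6 (swap(2, 1)): offset=4, physical=[D,B,C,A,E,G,F], logical=[E,G,F,D,B,C,A]
After op 7 (rotate(+3)): offset=0, physical=[D,B,C,A,E,G,F], logical=[D,B,C,A,E,G,F]
After op 8 (swap(1, 0)): offset=0, physical=[B,D,C,A,E,G,F], logical=[B,D,C,A,E,G,F]
After op 9 (replace(5, 'g')): offset=0, physical=[B,D,C,A,E,g,F], logical=[B,D,C,A,E,g,F]
After op 10 (rotate(-1)): offset=6, physical=[B,D,C,A,E,g,F], logical=[F,B,D,C,A,E,g]

Answer: F,B,D,C,A,E,g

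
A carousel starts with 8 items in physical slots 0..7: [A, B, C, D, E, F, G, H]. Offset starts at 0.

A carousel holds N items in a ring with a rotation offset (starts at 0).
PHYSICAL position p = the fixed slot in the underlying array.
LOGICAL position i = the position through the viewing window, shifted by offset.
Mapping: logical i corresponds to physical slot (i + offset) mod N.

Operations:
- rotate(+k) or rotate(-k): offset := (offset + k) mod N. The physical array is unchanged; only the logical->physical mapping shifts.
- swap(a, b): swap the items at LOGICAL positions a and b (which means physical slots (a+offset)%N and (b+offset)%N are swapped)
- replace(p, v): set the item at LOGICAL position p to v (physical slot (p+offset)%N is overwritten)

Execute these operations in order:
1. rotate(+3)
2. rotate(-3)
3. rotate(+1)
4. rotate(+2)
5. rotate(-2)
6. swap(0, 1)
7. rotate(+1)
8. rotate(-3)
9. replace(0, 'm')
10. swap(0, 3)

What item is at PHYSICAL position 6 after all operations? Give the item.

After op 1 (rotate(+3)): offset=3, physical=[A,B,C,D,E,F,G,H], logical=[D,E,F,G,H,A,B,C]
After op 2 (rotate(-3)): offset=0, physical=[A,B,C,D,E,F,G,H], logical=[A,B,C,D,E,F,G,H]
After op 3 (rotate(+1)): offset=1, physical=[A,B,C,D,E,F,G,H], logical=[B,C,D,E,F,G,H,A]
After op 4 (rotate(+2)): offset=3, physical=[A,B,C,D,E,F,G,H], logical=[D,E,F,G,H,A,B,C]
After op 5 (rotate(-2)): offset=1, physical=[A,B,C,D,E,F,G,H], logical=[B,C,D,E,F,G,H,A]
After op 6 (swap(0, 1)): offset=1, physical=[A,C,B,D,E,F,G,H], logical=[C,B,D,E,F,G,H,A]
After op 7 (rotate(+1)): offset=2, physical=[A,C,B,D,E,F,G,H], logical=[B,D,E,F,G,H,A,C]
After op 8 (rotate(-3)): offset=7, physical=[A,C,B,D,E,F,G,H], logical=[H,A,C,B,D,E,F,G]
After op 9 (replace(0, 'm')): offset=7, physical=[A,C,B,D,E,F,G,m], logical=[m,A,C,B,D,E,F,G]
After op 10 (swap(0, 3)): offset=7, physical=[A,C,m,D,E,F,G,B], logical=[B,A,C,m,D,E,F,G]

Answer: G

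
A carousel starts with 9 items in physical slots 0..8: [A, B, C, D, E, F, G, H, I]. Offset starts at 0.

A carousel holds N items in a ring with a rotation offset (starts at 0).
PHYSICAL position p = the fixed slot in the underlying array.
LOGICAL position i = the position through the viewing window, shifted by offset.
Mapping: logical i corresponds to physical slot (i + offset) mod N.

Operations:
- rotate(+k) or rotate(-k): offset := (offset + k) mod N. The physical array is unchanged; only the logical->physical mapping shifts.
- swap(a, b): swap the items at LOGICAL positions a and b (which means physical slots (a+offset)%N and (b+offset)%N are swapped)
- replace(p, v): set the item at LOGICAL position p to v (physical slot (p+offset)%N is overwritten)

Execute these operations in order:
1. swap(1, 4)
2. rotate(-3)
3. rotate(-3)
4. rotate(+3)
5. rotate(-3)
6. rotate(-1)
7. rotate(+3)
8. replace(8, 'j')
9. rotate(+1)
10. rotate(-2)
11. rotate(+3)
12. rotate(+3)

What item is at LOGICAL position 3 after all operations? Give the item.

Answer: j

Derivation:
After op 1 (swap(1, 4)): offset=0, physical=[A,E,C,D,B,F,G,H,I], logical=[A,E,C,D,B,F,G,H,I]
After op 2 (rotate(-3)): offset=6, physical=[A,E,C,D,B,F,G,H,I], logical=[G,H,I,A,E,C,D,B,F]
After op 3 (rotate(-3)): offset=3, physical=[A,E,C,D,B,F,G,H,I], logical=[D,B,F,G,H,I,A,E,C]
After op 4 (rotate(+3)): offset=6, physical=[A,E,C,D,B,F,G,H,I], logical=[G,H,I,A,E,C,D,B,F]
After op 5 (rotate(-3)): offset=3, physical=[A,E,C,D,B,F,G,H,I], logical=[D,B,F,G,H,I,A,E,C]
After op 6 (rotate(-1)): offset=2, physical=[A,E,C,D,B,F,G,H,I], logical=[C,D,B,F,G,H,I,A,E]
After op 7 (rotate(+3)): offset=5, physical=[A,E,C,D,B,F,G,H,I], logical=[F,G,H,I,A,E,C,D,B]
After op 8 (replace(8, 'j')): offset=5, physical=[A,E,C,D,j,F,G,H,I], logical=[F,G,H,I,A,E,C,D,j]
After op 9 (rotate(+1)): offset=6, physical=[A,E,C,D,j,F,G,H,I], logical=[G,H,I,A,E,C,D,j,F]
After op 10 (rotate(-2)): offset=4, physical=[A,E,C,D,j,F,G,H,I], logical=[j,F,G,H,I,A,E,C,D]
After op 11 (rotate(+3)): offset=7, physical=[A,E,C,D,j,F,G,H,I], logical=[H,I,A,E,C,D,j,F,G]
After op 12 (rotate(+3)): offset=1, physical=[A,E,C,D,j,F,G,H,I], logical=[E,C,D,j,F,G,H,I,A]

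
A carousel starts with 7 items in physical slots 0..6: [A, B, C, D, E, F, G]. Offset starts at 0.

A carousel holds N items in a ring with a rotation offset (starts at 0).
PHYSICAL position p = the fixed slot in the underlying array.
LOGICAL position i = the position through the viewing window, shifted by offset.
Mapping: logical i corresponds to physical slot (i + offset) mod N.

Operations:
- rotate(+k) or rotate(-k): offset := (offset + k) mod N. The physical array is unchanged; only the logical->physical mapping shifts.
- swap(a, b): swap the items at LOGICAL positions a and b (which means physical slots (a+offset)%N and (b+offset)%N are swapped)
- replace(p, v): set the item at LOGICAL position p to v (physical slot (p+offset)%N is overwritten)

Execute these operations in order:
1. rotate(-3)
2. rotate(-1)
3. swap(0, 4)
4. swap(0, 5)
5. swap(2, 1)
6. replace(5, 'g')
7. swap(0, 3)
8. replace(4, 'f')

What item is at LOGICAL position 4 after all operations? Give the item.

After op 1 (rotate(-3)): offset=4, physical=[A,B,C,D,E,F,G], logical=[E,F,G,A,B,C,D]
After op 2 (rotate(-1)): offset=3, physical=[A,B,C,D,E,F,G], logical=[D,E,F,G,A,B,C]
After op 3 (swap(0, 4)): offset=3, physical=[D,B,C,A,E,F,G], logical=[A,E,F,G,D,B,C]
After op 4 (swap(0, 5)): offset=3, physical=[D,A,C,B,E,F,G], logical=[B,E,F,G,D,A,C]
After op 5 (swap(2, 1)): offset=3, physical=[D,A,C,B,F,E,G], logical=[B,F,E,G,D,A,C]
After op 6 (replace(5, 'g')): offset=3, physical=[D,g,C,B,F,E,G], logical=[B,F,E,G,D,g,C]
After op 7 (swap(0, 3)): offset=3, physical=[D,g,C,G,F,E,B], logical=[G,F,E,B,D,g,C]
After op 8 (replace(4, 'f')): offset=3, physical=[f,g,C,G,F,E,B], logical=[G,F,E,B,f,g,C]

Answer: f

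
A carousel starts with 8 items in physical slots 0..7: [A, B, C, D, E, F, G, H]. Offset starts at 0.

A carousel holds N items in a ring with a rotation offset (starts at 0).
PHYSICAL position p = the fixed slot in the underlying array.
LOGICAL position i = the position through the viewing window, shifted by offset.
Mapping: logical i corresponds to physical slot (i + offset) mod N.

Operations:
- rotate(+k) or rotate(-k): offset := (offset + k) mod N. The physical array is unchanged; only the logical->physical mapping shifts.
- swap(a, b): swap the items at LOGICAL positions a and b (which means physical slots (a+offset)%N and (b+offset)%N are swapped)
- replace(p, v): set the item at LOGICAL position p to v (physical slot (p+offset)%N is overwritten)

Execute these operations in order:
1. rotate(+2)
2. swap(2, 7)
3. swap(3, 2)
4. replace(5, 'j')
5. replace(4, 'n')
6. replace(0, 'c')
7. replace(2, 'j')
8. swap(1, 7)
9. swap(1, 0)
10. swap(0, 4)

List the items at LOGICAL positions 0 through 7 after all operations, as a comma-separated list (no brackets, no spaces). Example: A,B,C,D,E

Answer: n,c,j,B,E,j,A,D

Derivation:
After op 1 (rotate(+2)): offset=2, physical=[A,B,C,D,E,F,G,H], logical=[C,D,E,F,G,H,A,B]
After op 2 (swap(2, 7)): offset=2, physical=[A,E,C,D,B,F,G,H], logical=[C,D,B,F,G,H,A,E]
After op 3 (swap(3, 2)): offset=2, physical=[A,E,C,D,F,B,G,H], logical=[C,D,F,B,G,H,A,E]
After op 4 (replace(5, 'j')): offset=2, physical=[A,E,C,D,F,B,G,j], logical=[C,D,F,B,G,j,A,E]
After op 5 (replace(4, 'n')): offset=2, physical=[A,E,C,D,F,B,n,j], logical=[C,D,F,B,n,j,A,E]
After op 6 (replace(0, 'c')): offset=2, physical=[A,E,c,D,F,B,n,j], logical=[c,D,F,B,n,j,A,E]
After op 7 (replace(2, 'j')): offset=2, physical=[A,E,c,D,j,B,n,j], logical=[c,D,j,B,n,j,A,E]
After op 8 (swap(1, 7)): offset=2, physical=[A,D,c,E,j,B,n,j], logical=[c,E,j,B,n,j,A,D]
After op 9 (swap(1, 0)): offset=2, physical=[A,D,E,c,j,B,n,j], logical=[E,c,j,B,n,j,A,D]
After op 10 (swap(0, 4)): offset=2, physical=[A,D,n,c,j,B,E,j], logical=[n,c,j,B,E,j,A,D]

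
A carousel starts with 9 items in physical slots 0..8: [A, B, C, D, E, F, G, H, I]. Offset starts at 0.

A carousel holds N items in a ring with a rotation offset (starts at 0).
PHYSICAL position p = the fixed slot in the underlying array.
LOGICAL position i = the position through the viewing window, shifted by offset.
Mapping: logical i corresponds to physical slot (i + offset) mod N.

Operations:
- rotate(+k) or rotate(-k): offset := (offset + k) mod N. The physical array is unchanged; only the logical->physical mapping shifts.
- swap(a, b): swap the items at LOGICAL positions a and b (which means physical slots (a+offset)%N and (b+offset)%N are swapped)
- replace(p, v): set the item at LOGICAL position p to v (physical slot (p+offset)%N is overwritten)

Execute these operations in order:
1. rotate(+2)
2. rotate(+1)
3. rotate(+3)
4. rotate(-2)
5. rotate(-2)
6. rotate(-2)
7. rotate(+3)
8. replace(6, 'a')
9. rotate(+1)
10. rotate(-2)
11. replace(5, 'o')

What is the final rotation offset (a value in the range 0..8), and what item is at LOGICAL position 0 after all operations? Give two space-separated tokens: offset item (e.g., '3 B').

After op 1 (rotate(+2)): offset=2, physical=[A,B,C,D,E,F,G,H,I], logical=[C,D,E,F,G,H,I,A,B]
After op 2 (rotate(+1)): offset=3, physical=[A,B,C,D,E,F,G,H,I], logical=[D,E,F,G,H,I,A,B,C]
After op 3 (rotate(+3)): offset=6, physical=[A,B,C,D,E,F,G,H,I], logical=[G,H,I,A,B,C,D,E,F]
After op 4 (rotate(-2)): offset=4, physical=[A,B,C,D,E,F,G,H,I], logical=[E,F,G,H,I,A,B,C,D]
After op 5 (rotate(-2)): offset=2, physical=[A,B,C,D,E,F,G,H,I], logical=[C,D,E,F,G,H,I,A,B]
After op 6 (rotate(-2)): offset=0, physical=[A,B,C,D,E,F,G,H,I], logical=[A,B,C,D,E,F,G,H,I]
After op 7 (rotate(+3)): offset=3, physical=[A,B,C,D,E,F,G,H,I], logical=[D,E,F,G,H,I,A,B,C]
After op 8 (replace(6, 'a')): offset=3, physical=[a,B,C,D,E,F,G,H,I], logical=[D,E,F,G,H,I,a,B,C]
After op 9 (rotate(+1)): offset=4, physical=[a,B,C,D,E,F,G,H,I], logical=[E,F,G,H,I,a,B,C,D]
After op 10 (rotate(-2)): offset=2, physical=[a,B,C,D,E,F,G,H,I], logical=[C,D,E,F,G,H,I,a,B]
After op 11 (replace(5, 'o')): offset=2, physical=[a,B,C,D,E,F,G,o,I], logical=[C,D,E,F,G,o,I,a,B]

Answer: 2 C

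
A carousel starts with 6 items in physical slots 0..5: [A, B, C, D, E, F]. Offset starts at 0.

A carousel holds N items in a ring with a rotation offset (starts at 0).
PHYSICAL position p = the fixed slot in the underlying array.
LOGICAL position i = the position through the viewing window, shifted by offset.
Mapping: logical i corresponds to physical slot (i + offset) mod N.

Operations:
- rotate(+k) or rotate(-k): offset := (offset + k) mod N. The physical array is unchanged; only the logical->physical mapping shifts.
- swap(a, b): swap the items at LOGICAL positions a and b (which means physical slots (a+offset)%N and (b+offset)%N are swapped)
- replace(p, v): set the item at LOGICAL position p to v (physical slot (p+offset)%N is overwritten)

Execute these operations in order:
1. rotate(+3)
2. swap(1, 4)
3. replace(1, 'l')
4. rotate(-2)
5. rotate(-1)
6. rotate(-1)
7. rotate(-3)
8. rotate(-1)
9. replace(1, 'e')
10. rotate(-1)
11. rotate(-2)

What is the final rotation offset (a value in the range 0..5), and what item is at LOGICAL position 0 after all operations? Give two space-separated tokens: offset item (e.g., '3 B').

After op 1 (rotate(+3)): offset=3, physical=[A,B,C,D,E,F], logical=[D,E,F,A,B,C]
After op 2 (swap(1, 4)): offset=3, physical=[A,E,C,D,B,F], logical=[D,B,F,A,E,C]
After op 3 (replace(1, 'l')): offset=3, physical=[A,E,C,D,l,F], logical=[D,l,F,A,E,C]
After op 4 (rotate(-2)): offset=1, physical=[A,E,C,D,l,F], logical=[E,C,D,l,F,A]
After op 5 (rotate(-1)): offset=0, physical=[A,E,C,D,l,F], logical=[A,E,C,D,l,F]
After op 6 (rotate(-1)): offset=5, physical=[A,E,C,D,l,F], logical=[F,A,E,C,D,l]
After op 7 (rotate(-3)): offset=2, physical=[A,E,C,D,l,F], logical=[C,D,l,F,A,E]
After op 8 (rotate(-1)): offset=1, physical=[A,E,C,D,l,F], logical=[E,C,D,l,F,A]
After op 9 (replace(1, 'e')): offset=1, physical=[A,E,e,D,l,F], logical=[E,e,D,l,F,A]
After op 10 (rotate(-1)): offset=0, physical=[A,E,e,D,l,F], logical=[A,E,e,D,l,F]
After op 11 (rotate(-2)): offset=4, physical=[A,E,e,D,l,F], logical=[l,F,A,E,e,D]

Answer: 4 l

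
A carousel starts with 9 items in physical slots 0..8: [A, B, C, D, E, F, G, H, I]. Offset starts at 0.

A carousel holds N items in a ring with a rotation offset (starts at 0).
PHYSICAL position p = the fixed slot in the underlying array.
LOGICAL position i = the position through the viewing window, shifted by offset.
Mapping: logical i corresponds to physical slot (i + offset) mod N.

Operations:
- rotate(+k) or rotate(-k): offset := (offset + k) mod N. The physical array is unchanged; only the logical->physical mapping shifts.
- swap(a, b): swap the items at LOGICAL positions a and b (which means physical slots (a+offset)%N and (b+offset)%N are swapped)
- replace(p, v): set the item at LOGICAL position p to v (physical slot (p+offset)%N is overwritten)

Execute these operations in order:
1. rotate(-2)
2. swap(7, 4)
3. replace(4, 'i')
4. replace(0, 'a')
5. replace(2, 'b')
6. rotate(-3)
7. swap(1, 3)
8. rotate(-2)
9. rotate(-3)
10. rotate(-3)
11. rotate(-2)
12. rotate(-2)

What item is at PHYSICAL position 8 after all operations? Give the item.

Answer: I

Derivation:
After op 1 (rotate(-2)): offset=7, physical=[A,B,C,D,E,F,G,H,I], logical=[H,I,A,B,C,D,E,F,G]
After op 2 (swap(7, 4)): offset=7, physical=[A,B,F,D,E,C,G,H,I], logical=[H,I,A,B,F,D,E,C,G]
After op 3 (replace(4, 'i')): offset=7, physical=[A,B,i,D,E,C,G,H,I], logical=[H,I,A,B,i,D,E,C,G]
After op 4 (replace(0, 'a')): offset=7, physical=[A,B,i,D,E,C,G,a,I], logical=[a,I,A,B,i,D,E,C,G]
After op 5 (replace(2, 'b')): offset=7, physical=[b,B,i,D,E,C,G,a,I], logical=[a,I,b,B,i,D,E,C,G]
After op 6 (rotate(-3)): offset=4, physical=[b,B,i,D,E,C,G,a,I], logical=[E,C,G,a,I,b,B,i,D]
After op 7 (swap(1, 3)): offset=4, physical=[b,B,i,D,E,a,G,C,I], logical=[E,a,G,C,I,b,B,i,D]
After op 8 (rotate(-2)): offset=2, physical=[b,B,i,D,E,a,G,C,I], logical=[i,D,E,a,G,C,I,b,B]
After op 9 (rotate(-3)): offset=8, physical=[b,B,i,D,E,a,G,C,I], logical=[I,b,B,i,D,E,a,G,C]
After op 10 (rotate(-3)): offset=5, physical=[b,B,i,D,E,a,G,C,I], logical=[a,G,C,I,b,B,i,D,E]
After op 11 (rotate(-2)): offset=3, physical=[b,B,i,D,E,a,G,C,I], logical=[D,E,a,G,C,I,b,B,i]
After op 12 (rotate(-2)): offset=1, physical=[b,B,i,D,E,a,G,C,I], logical=[B,i,D,E,a,G,C,I,b]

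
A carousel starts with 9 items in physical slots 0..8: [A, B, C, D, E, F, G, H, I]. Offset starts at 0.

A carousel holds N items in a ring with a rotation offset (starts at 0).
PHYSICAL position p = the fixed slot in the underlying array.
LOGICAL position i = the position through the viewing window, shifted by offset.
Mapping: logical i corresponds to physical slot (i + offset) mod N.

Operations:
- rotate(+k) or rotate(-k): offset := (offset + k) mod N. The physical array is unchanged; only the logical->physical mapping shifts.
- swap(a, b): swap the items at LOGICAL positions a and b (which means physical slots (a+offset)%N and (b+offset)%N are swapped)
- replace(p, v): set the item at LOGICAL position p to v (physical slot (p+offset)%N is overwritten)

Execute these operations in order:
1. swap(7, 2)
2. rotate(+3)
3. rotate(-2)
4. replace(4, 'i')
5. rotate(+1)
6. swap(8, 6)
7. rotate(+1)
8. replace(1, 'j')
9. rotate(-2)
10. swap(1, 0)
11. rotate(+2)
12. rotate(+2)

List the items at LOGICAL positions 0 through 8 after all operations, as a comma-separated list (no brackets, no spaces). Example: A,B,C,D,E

Answer: i,G,C,B,A,H,I,D,j

Derivation:
After op 1 (swap(7, 2)): offset=0, physical=[A,B,H,D,E,F,G,C,I], logical=[A,B,H,D,E,F,G,C,I]
After op 2 (rotate(+3)): offset=3, physical=[A,B,H,D,E,F,G,C,I], logical=[D,E,F,G,C,I,A,B,H]
After op 3 (rotate(-2)): offset=1, physical=[A,B,H,D,E,F,G,C,I], logical=[B,H,D,E,F,G,C,I,A]
After op 4 (replace(4, 'i')): offset=1, physical=[A,B,H,D,E,i,G,C,I], logical=[B,H,D,E,i,G,C,I,A]
After op 5 (rotate(+1)): offset=2, physical=[A,B,H,D,E,i,G,C,I], logical=[H,D,E,i,G,C,I,A,B]
After op 6 (swap(8, 6)): offset=2, physical=[A,I,H,D,E,i,G,C,B], logical=[H,D,E,i,G,C,B,A,I]
After op 7 (rotate(+1)): offset=3, physical=[A,I,H,D,E,i,G,C,B], logical=[D,E,i,G,C,B,A,I,H]
After op 8 (replace(1, 'j')): offset=3, physical=[A,I,H,D,j,i,G,C,B], logical=[D,j,i,G,C,B,A,I,H]
After op 9 (rotate(-2)): offset=1, physical=[A,I,H,D,j,i,G,C,B], logical=[I,H,D,j,i,G,C,B,A]
After op 10 (swap(1, 0)): offset=1, physical=[A,H,I,D,j,i,G,C,B], logical=[H,I,D,j,i,G,C,B,A]
After op 11 (rotate(+2)): offset=3, physical=[A,H,I,D,j,i,G,C,B], logical=[D,j,i,G,C,B,A,H,I]
After op 12 (rotate(+2)): offset=5, physical=[A,H,I,D,j,i,G,C,B], logical=[i,G,C,B,A,H,I,D,j]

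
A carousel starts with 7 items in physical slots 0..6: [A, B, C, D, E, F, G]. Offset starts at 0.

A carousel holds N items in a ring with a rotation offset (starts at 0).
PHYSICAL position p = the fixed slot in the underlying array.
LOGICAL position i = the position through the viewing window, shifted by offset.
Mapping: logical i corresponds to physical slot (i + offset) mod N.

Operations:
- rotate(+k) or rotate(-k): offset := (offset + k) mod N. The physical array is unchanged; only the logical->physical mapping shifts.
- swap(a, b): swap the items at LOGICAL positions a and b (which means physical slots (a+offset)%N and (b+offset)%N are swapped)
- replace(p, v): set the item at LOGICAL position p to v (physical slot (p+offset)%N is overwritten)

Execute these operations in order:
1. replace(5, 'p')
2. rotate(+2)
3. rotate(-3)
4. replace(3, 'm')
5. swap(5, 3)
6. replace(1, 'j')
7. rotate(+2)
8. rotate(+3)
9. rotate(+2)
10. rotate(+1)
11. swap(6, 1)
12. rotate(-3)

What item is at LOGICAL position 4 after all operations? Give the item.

Answer: G

Derivation:
After op 1 (replace(5, 'p')): offset=0, physical=[A,B,C,D,E,p,G], logical=[A,B,C,D,E,p,G]
After op 2 (rotate(+2)): offset=2, physical=[A,B,C,D,E,p,G], logical=[C,D,E,p,G,A,B]
After op 3 (rotate(-3)): offset=6, physical=[A,B,C,D,E,p,G], logical=[G,A,B,C,D,E,p]
After op 4 (replace(3, 'm')): offset=6, physical=[A,B,m,D,E,p,G], logical=[G,A,B,m,D,E,p]
After op 5 (swap(5, 3)): offset=6, physical=[A,B,E,D,m,p,G], logical=[G,A,B,E,D,m,p]
After op 6 (replace(1, 'j')): offset=6, physical=[j,B,E,D,m,p,G], logical=[G,j,B,E,D,m,p]
After op 7 (rotate(+2)): offset=1, physical=[j,B,E,D,m,p,G], logical=[B,E,D,m,p,G,j]
After op 8 (rotate(+3)): offset=4, physical=[j,B,E,D,m,p,G], logical=[m,p,G,j,B,E,D]
After op 9 (rotate(+2)): offset=6, physical=[j,B,E,D,m,p,G], logical=[G,j,B,E,D,m,p]
After op 10 (rotate(+1)): offset=0, physical=[j,B,E,D,m,p,G], logical=[j,B,E,D,m,p,G]
After op 11 (swap(6, 1)): offset=0, physical=[j,G,E,D,m,p,B], logical=[j,G,E,D,m,p,B]
After op 12 (rotate(-3)): offset=4, physical=[j,G,E,D,m,p,B], logical=[m,p,B,j,G,E,D]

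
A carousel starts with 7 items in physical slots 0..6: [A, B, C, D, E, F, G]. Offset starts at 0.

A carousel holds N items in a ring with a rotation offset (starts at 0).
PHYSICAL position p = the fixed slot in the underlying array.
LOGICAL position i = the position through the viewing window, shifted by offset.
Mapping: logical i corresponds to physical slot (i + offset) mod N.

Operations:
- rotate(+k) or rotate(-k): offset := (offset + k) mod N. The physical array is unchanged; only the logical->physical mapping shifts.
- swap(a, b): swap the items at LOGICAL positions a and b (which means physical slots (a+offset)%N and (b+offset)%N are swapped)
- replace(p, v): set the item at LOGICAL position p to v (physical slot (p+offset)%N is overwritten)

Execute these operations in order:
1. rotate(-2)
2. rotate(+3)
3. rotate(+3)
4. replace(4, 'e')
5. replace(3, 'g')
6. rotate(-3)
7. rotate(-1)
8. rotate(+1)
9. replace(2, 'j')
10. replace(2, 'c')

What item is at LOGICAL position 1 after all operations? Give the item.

After op 1 (rotate(-2)): offset=5, physical=[A,B,C,D,E,F,G], logical=[F,G,A,B,C,D,E]
After op 2 (rotate(+3)): offset=1, physical=[A,B,C,D,E,F,G], logical=[B,C,D,E,F,G,A]
After op 3 (rotate(+3)): offset=4, physical=[A,B,C,D,E,F,G], logical=[E,F,G,A,B,C,D]
After op 4 (replace(4, 'e')): offset=4, physical=[A,e,C,D,E,F,G], logical=[E,F,G,A,e,C,D]
After op 5 (replace(3, 'g')): offset=4, physical=[g,e,C,D,E,F,G], logical=[E,F,G,g,e,C,D]
After op 6 (rotate(-3)): offset=1, physical=[g,e,C,D,E,F,G], logical=[e,C,D,E,F,G,g]
After op 7 (rotate(-1)): offset=0, physical=[g,e,C,D,E,F,G], logical=[g,e,C,D,E,F,G]
After op 8 (rotate(+1)): offset=1, physical=[g,e,C,D,E,F,G], logical=[e,C,D,E,F,G,g]
After op 9 (replace(2, 'j')): offset=1, physical=[g,e,C,j,E,F,G], logical=[e,C,j,E,F,G,g]
After op 10 (replace(2, 'c')): offset=1, physical=[g,e,C,c,E,F,G], logical=[e,C,c,E,F,G,g]

Answer: C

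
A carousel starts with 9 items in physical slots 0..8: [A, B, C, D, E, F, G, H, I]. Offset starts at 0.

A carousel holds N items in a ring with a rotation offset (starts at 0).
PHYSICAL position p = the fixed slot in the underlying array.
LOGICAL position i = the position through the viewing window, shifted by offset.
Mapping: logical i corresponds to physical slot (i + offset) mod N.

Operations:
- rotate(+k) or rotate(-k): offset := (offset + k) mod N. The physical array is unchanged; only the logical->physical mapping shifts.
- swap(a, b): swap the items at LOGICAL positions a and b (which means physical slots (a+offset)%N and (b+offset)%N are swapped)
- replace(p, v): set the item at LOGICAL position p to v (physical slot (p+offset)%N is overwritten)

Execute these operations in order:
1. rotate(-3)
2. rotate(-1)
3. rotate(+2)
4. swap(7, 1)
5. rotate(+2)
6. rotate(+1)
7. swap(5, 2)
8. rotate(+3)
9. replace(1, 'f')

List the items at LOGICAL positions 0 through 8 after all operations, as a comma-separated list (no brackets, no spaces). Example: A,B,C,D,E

Answer: E,f,D,H,F,A,B,C,G

Derivation:
After op 1 (rotate(-3)): offset=6, physical=[A,B,C,D,E,F,G,H,I], logical=[G,H,I,A,B,C,D,E,F]
After op 2 (rotate(-1)): offset=5, physical=[A,B,C,D,E,F,G,H,I], logical=[F,G,H,I,A,B,C,D,E]
After op 3 (rotate(+2)): offset=7, physical=[A,B,C,D,E,F,G,H,I], logical=[H,I,A,B,C,D,E,F,G]
After op 4 (swap(7, 1)): offset=7, physical=[A,B,C,D,E,I,G,H,F], logical=[H,F,A,B,C,D,E,I,G]
After op 5 (rotate(+2)): offset=0, physical=[A,B,C,D,E,I,G,H,F], logical=[A,B,C,D,E,I,G,H,F]
After op 6 (rotate(+1)): offset=1, physical=[A,B,C,D,E,I,G,H,F], logical=[B,C,D,E,I,G,H,F,A]
After op 7 (swap(5, 2)): offset=1, physical=[A,B,C,G,E,I,D,H,F], logical=[B,C,G,E,I,D,H,F,A]
After op 8 (rotate(+3)): offset=4, physical=[A,B,C,G,E,I,D,H,F], logical=[E,I,D,H,F,A,B,C,G]
After op 9 (replace(1, 'f')): offset=4, physical=[A,B,C,G,E,f,D,H,F], logical=[E,f,D,H,F,A,B,C,G]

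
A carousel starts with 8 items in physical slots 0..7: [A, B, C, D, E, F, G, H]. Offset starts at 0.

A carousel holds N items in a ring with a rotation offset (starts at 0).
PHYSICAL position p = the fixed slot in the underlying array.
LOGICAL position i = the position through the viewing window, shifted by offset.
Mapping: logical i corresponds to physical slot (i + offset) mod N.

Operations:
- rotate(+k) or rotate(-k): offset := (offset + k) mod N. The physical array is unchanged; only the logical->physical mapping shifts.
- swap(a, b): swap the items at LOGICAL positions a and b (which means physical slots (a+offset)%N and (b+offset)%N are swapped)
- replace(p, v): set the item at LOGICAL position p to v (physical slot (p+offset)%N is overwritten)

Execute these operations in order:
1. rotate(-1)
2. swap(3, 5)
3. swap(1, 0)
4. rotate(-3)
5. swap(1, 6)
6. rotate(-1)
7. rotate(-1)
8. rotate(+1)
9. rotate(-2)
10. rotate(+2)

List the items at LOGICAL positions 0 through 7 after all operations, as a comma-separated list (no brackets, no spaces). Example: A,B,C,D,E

After op 1 (rotate(-1)): offset=7, physical=[A,B,C,D,E,F,G,H], logical=[H,A,B,C,D,E,F,G]
After op 2 (swap(3, 5)): offset=7, physical=[A,B,E,D,C,F,G,H], logical=[H,A,B,E,D,C,F,G]
After op 3 (swap(1, 0)): offset=7, physical=[H,B,E,D,C,F,G,A], logical=[A,H,B,E,D,C,F,G]
After op 4 (rotate(-3)): offset=4, physical=[H,B,E,D,C,F,G,A], logical=[C,F,G,A,H,B,E,D]
After op 5 (swap(1, 6)): offset=4, physical=[H,B,F,D,C,E,G,A], logical=[C,E,G,A,H,B,F,D]
After op 6 (rotate(-1)): offset=3, physical=[H,B,F,D,C,E,G,A], logical=[D,C,E,G,A,H,B,F]
After op 7 (rotate(-1)): offset=2, physical=[H,B,F,D,C,E,G,A], logical=[F,D,C,E,G,A,H,B]
After op 8 (rotate(+1)): offset=3, physical=[H,B,F,D,C,E,G,A], logical=[D,C,E,G,A,H,B,F]
After op 9 (rotate(-2)): offset=1, physical=[H,B,F,D,C,E,G,A], logical=[B,F,D,C,E,G,A,H]
After op 10 (rotate(+2)): offset=3, physical=[H,B,F,D,C,E,G,A], logical=[D,C,E,G,A,H,B,F]

Answer: D,C,E,G,A,H,B,F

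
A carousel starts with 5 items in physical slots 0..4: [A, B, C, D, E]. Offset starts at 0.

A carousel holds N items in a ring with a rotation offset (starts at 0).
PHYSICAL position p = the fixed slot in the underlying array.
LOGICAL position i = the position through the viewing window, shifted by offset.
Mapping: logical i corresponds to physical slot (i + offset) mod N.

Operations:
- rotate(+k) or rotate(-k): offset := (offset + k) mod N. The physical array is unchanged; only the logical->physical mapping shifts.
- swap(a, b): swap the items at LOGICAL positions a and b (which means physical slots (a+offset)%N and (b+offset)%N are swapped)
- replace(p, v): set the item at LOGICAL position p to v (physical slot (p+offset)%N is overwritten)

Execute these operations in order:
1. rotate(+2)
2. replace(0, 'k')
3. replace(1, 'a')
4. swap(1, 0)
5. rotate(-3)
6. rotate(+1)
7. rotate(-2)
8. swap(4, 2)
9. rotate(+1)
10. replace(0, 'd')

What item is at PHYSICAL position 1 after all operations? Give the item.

Answer: B

Derivation:
After op 1 (rotate(+2)): offset=2, physical=[A,B,C,D,E], logical=[C,D,E,A,B]
After op 2 (replace(0, 'k')): offset=2, physical=[A,B,k,D,E], logical=[k,D,E,A,B]
After op 3 (replace(1, 'a')): offset=2, physical=[A,B,k,a,E], logical=[k,a,E,A,B]
After op 4 (swap(1, 0)): offset=2, physical=[A,B,a,k,E], logical=[a,k,E,A,B]
After op 5 (rotate(-3)): offset=4, physical=[A,B,a,k,E], logical=[E,A,B,a,k]
After op 6 (rotate(+1)): offset=0, physical=[A,B,a,k,E], logical=[A,B,a,k,E]
After op 7 (rotate(-2)): offset=3, physical=[A,B,a,k,E], logical=[k,E,A,B,a]
After op 8 (swap(4, 2)): offset=3, physical=[a,B,A,k,E], logical=[k,E,a,B,A]
After op 9 (rotate(+1)): offset=4, physical=[a,B,A,k,E], logical=[E,a,B,A,k]
After op 10 (replace(0, 'd')): offset=4, physical=[a,B,A,k,d], logical=[d,a,B,A,k]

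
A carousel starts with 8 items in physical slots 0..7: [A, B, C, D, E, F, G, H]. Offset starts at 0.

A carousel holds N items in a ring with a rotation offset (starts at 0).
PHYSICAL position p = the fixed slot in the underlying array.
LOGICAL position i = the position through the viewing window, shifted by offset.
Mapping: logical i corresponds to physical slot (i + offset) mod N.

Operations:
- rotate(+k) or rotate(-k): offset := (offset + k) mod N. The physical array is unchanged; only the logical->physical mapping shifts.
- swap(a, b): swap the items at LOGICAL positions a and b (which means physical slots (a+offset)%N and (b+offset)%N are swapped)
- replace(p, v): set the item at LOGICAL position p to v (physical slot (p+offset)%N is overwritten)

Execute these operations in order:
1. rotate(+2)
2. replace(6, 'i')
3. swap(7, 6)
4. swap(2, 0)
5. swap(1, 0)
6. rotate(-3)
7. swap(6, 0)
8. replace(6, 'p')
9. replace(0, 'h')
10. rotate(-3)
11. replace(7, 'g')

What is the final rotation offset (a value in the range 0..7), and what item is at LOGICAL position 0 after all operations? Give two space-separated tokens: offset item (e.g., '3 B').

Answer: 4 C

Derivation:
After op 1 (rotate(+2)): offset=2, physical=[A,B,C,D,E,F,G,H], logical=[C,D,E,F,G,H,A,B]
After op 2 (replace(6, 'i')): offset=2, physical=[i,B,C,D,E,F,G,H], logical=[C,D,E,F,G,H,i,B]
After op 3 (swap(7, 6)): offset=2, physical=[B,i,C,D,E,F,G,H], logical=[C,D,E,F,G,H,B,i]
After op 4 (swap(2, 0)): offset=2, physical=[B,i,E,D,C,F,G,H], logical=[E,D,C,F,G,H,B,i]
After op 5 (swap(1, 0)): offset=2, physical=[B,i,D,E,C,F,G,H], logical=[D,E,C,F,G,H,B,i]
After op 6 (rotate(-3)): offset=7, physical=[B,i,D,E,C,F,G,H], logical=[H,B,i,D,E,C,F,G]
After op 7 (swap(6, 0)): offset=7, physical=[B,i,D,E,C,H,G,F], logical=[F,B,i,D,E,C,H,G]
After op 8 (replace(6, 'p')): offset=7, physical=[B,i,D,E,C,p,G,F], logical=[F,B,i,D,E,C,p,G]
After op 9 (replace(0, 'h')): offset=7, physical=[B,i,D,E,C,p,G,h], logical=[h,B,i,D,E,C,p,G]
After op 10 (rotate(-3)): offset=4, physical=[B,i,D,E,C,p,G,h], logical=[C,p,G,h,B,i,D,E]
After op 11 (replace(7, 'g')): offset=4, physical=[B,i,D,g,C,p,G,h], logical=[C,p,G,h,B,i,D,g]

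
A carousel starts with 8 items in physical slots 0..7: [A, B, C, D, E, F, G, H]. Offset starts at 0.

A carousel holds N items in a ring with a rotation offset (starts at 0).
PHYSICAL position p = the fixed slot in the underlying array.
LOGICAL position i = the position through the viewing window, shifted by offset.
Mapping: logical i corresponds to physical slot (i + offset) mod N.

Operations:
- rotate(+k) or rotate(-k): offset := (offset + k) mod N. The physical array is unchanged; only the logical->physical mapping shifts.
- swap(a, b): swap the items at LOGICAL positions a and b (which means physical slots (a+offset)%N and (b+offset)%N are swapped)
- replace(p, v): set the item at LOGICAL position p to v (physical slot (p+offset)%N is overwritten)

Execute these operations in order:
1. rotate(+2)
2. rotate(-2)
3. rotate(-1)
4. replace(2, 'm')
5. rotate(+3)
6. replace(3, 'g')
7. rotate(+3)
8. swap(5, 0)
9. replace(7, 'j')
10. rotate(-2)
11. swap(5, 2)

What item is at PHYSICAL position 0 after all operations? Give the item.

Answer: C

Derivation:
After op 1 (rotate(+2)): offset=2, physical=[A,B,C,D,E,F,G,H], logical=[C,D,E,F,G,H,A,B]
After op 2 (rotate(-2)): offset=0, physical=[A,B,C,D,E,F,G,H], logical=[A,B,C,D,E,F,G,H]
After op 3 (rotate(-1)): offset=7, physical=[A,B,C,D,E,F,G,H], logical=[H,A,B,C,D,E,F,G]
After op 4 (replace(2, 'm')): offset=7, physical=[A,m,C,D,E,F,G,H], logical=[H,A,m,C,D,E,F,G]
After op 5 (rotate(+3)): offset=2, physical=[A,m,C,D,E,F,G,H], logical=[C,D,E,F,G,H,A,m]
After op 6 (replace(3, 'g')): offset=2, physical=[A,m,C,D,E,g,G,H], logical=[C,D,E,g,G,H,A,m]
After op 7 (rotate(+3)): offset=5, physical=[A,m,C,D,E,g,G,H], logical=[g,G,H,A,m,C,D,E]
After op 8 (swap(5, 0)): offset=5, physical=[A,m,g,D,E,C,G,H], logical=[C,G,H,A,m,g,D,E]
After op 9 (replace(7, 'j')): offset=5, physical=[A,m,g,D,j,C,G,H], logical=[C,G,H,A,m,g,D,j]
After op 10 (rotate(-2)): offset=3, physical=[A,m,g,D,j,C,G,H], logical=[D,j,C,G,H,A,m,g]
After op 11 (swap(5, 2)): offset=3, physical=[C,m,g,D,j,A,G,H], logical=[D,j,A,G,H,C,m,g]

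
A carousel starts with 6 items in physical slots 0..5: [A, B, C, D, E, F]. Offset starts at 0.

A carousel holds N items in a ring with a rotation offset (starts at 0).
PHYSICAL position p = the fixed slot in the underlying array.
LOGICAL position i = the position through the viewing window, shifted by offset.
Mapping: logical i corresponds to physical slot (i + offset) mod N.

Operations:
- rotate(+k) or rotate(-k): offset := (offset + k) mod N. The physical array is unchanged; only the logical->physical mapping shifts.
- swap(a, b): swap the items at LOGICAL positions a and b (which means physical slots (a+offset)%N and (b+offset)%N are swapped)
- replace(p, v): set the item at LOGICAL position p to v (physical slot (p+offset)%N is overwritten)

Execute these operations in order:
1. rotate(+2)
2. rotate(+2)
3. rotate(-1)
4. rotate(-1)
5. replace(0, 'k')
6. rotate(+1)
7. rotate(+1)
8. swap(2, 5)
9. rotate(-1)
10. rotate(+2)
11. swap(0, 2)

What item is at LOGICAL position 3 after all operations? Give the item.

After op 1 (rotate(+2)): offset=2, physical=[A,B,C,D,E,F], logical=[C,D,E,F,A,B]
After op 2 (rotate(+2)): offset=4, physical=[A,B,C,D,E,F], logical=[E,F,A,B,C,D]
After op 3 (rotate(-1)): offset=3, physical=[A,B,C,D,E,F], logical=[D,E,F,A,B,C]
After op 4 (rotate(-1)): offset=2, physical=[A,B,C,D,E,F], logical=[C,D,E,F,A,B]
After op 5 (replace(0, 'k')): offset=2, physical=[A,B,k,D,E,F], logical=[k,D,E,F,A,B]
After op 6 (rotate(+1)): offset=3, physical=[A,B,k,D,E,F], logical=[D,E,F,A,B,k]
After op 7 (rotate(+1)): offset=4, physical=[A,B,k,D,E,F], logical=[E,F,A,B,k,D]
After op 8 (swap(2, 5)): offset=4, physical=[D,B,k,A,E,F], logical=[E,F,D,B,k,A]
After op 9 (rotate(-1)): offset=3, physical=[D,B,k,A,E,F], logical=[A,E,F,D,B,k]
After op 10 (rotate(+2)): offset=5, physical=[D,B,k,A,E,F], logical=[F,D,B,k,A,E]
After op 11 (swap(0, 2)): offset=5, physical=[D,F,k,A,E,B], logical=[B,D,F,k,A,E]

Answer: k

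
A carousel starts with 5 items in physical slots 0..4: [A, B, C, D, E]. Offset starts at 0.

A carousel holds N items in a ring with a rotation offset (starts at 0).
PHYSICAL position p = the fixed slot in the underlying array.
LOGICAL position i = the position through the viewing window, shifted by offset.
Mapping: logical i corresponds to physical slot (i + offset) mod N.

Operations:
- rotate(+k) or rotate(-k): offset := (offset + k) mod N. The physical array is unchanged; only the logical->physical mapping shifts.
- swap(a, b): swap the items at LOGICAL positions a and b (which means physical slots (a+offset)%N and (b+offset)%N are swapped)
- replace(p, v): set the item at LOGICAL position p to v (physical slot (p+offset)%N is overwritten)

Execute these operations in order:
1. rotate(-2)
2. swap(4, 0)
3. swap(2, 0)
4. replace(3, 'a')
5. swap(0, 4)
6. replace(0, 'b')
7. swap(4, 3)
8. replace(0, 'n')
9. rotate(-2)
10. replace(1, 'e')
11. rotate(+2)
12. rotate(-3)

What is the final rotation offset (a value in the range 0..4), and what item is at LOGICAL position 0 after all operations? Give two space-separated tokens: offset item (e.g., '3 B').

After op 1 (rotate(-2)): offset=3, physical=[A,B,C,D,E], logical=[D,E,A,B,C]
After op 2 (swap(4, 0)): offset=3, physical=[A,B,D,C,E], logical=[C,E,A,B,D]
After op 3 (swap(2, 0)): offset=3, physical=[C,B,D,A,E], logical=[A,E,C,B,D]
After op 4 (replace(3, 'a')): offset=3, physical=[C,a,D,A,E], logical=[A,E,C,a,D]
After op 5 (swap(0, 4)): offset=3, physical=[C,a,A,D,E], logical=[D,E,C,a,A]
After op 6 (replace(0, 'b')): offset=3, physical=[C,a,A,b,E], logical=[b,E,C,a,A]
After op 7 (swap(4, 3)): offset=3, physical=[C,A,a,b,E], logical=[b,E,C,A,a]
After op 8 (replace(0, 'n')): offset=3, physical=[C,A,a,n,E], logical=[n,E,C,A,a]
After op 9 (rotate(-2)): offset=1, physical=[C,A,a,n,E], logical=[A,a,n,E,C]
After op 10 (replace(1, 'e')): offset=1, physical=[C,A,e,n,E], logical=[A,e,n,E,C]
After op 11 (rotate(+2)): offset=3, physical=[C,A,e,n,E], logical=[n,E,C,A,e]
After op 12 (rotate(-3)): offset=0, physical=[C,A,e,n,E], logical=[C,A,e,n,E]

Answer: 0 C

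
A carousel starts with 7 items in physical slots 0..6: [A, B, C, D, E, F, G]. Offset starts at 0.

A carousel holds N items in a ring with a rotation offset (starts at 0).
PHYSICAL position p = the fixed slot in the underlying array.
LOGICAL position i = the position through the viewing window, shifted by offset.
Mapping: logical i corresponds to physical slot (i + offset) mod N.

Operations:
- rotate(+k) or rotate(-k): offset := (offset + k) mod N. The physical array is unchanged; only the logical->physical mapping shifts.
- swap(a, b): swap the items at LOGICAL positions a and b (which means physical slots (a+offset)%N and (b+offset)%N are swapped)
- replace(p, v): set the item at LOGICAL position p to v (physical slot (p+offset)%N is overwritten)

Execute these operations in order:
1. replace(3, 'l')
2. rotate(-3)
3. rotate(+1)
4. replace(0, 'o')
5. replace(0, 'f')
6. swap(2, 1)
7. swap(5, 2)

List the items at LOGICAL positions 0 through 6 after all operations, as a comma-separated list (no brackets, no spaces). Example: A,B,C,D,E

After op 1 (replace(3, 'l')): offset=0, physical=[A,B,C,l,E,F,G], logical=[A,B,C,l,E,F,G]
After op 2 (rotate(-3)): offset=4, physical=[A,B,C,l,E,F,G], logical=[E,F,G,A,B,C,l]
After op 3 (rotate(+1)): offset=5, physical=[A,B,C,l,E,F,G], logical=[F,G,A,B,C,l,E]
After op 4 (replace(0, 'o')): offset=5, physical=[A,B,C,l,E,o,G], logical=[o,G,A,B,C,l,E]
After op 5 (replace(0, 'f')): offset=5, physical=[A,B,C,l,E,f,G], logical=[f,G,A,B,C,l,E]
After op 6 (swap(2, 1)): offset=5, physical=[G,B,C,l,E,f,A], logical=[f,A,G,B,C,l,E]
After op 7 (swap(5, 2)): offset=5, physical=[l,B,C,G,E,f,A], logical=[f,A,l,B,C,G,E]

Answer: f,A,l,B,C,G,E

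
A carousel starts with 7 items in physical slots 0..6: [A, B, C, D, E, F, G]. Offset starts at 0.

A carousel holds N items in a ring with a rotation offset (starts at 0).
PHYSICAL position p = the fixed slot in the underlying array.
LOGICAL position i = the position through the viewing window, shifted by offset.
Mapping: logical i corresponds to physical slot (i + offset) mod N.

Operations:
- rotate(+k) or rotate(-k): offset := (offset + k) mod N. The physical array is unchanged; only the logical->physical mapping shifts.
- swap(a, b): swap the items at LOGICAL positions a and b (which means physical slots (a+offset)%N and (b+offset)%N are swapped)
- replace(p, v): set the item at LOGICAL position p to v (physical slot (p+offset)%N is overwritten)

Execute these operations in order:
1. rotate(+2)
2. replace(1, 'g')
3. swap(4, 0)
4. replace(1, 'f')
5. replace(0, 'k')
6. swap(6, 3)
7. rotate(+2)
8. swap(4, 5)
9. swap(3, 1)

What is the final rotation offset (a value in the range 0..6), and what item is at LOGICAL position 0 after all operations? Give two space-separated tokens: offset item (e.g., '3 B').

After op 1 (rotate(+2)): offset=2, physical=[A,B,C,D,E,F,G], logical=[C,D,E,F,G,A,B]
After op 2 (replace(1, 'g')): offset=2, physical=[A,B,C,g,E,F,G], logical=[C,g,E,F,G,A,B]
After op 3 (swap(4, 0)): offset=2, physical=[A,B,G,g,E,F,C], logical=[G,g,E,F,C,A,B]
After op 4 (replace(1, 'f')): offset=2, physical=[A,B,G,f,E,F,C], logical=[G,f,E,F,C,A,B]
After op 5 (replace(0, 'k')): offset=2, physical=[A,B,k,f,E,F,C], logical=[k,f,E,F,C,A,B]
After op 6 (swap(6, 3)): offset=2, physical=[A,F,k,f,E,B,C], logical=[k,f,E,B,C,A,F]
After op 7 (rotate(+2)): offset=4, physical=[A,F,k,f,E,B,C], logical=[E,B,C,A,F,k,f]
After op 8 (swap(4, 5)): offset=4, physical=[A,k,F,f,E,B,C], logical=[E,B,C,A,k,F,f]
After op 9 (swap(3, 1)): offset=4, physical=[B,k,F,f,E,A,C], logical=[E,A,C,B,k,F,f]

Answer: 4 E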